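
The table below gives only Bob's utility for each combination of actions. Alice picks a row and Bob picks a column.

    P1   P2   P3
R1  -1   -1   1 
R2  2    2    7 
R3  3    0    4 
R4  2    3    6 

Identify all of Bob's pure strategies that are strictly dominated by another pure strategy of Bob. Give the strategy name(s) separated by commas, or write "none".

P1: dominated, since P3 does at least as well everywhere (R1: 1>-1, R2: 7>2, R3: 4>3, R4: 6>2).
P2 is strictly dominated by P3 (R1: 1>-1, R2: 7>2, R3: 4>0, R4: 6>3).
P3: no other strategy beats it everywhere (P1 at R1 (1>-1); P2 at R1 (1>-1)).

P1, P2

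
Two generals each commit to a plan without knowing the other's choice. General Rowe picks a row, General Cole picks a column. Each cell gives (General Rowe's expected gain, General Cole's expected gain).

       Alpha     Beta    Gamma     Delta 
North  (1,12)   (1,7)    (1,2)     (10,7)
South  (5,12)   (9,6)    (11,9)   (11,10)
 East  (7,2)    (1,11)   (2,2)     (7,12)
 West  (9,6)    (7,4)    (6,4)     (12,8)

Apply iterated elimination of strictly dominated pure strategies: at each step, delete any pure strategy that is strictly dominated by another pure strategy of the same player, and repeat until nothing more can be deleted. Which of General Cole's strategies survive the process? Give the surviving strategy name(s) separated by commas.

General Rowe's strategy North is strictly dominated by South (Alpha: 5>1, Beta: 9>1, Gamma: 11>1, Delta: 11>10) and is removed.
General Rowe's strategy East is strictly dominated by West (Alpha: 9>7, Beta: 7>1, Gamma: 6>2, Delta: 12>7) and is removed.
Column Beta is eliminated: Alpha beats it against every remaining row (South: 12>6, West: 6>4).
Column Gamma is eliminated: Alpha beats it against every remaining row (South: 12>9, West: 6>4).
Row South is eliminated: West beats it against every remaining column (Alpha: 9>5, Delta: 12>11).
Column Alpha is eliminated: Delta beats it against every remaining row (West: 8>6).
Among the remaining strategies, none is strictly dominated by another pure strategy of the same player, so the elimination stops.
Surviving strategies — General Rowe: {West}; General Cole: {Delta}.

Delta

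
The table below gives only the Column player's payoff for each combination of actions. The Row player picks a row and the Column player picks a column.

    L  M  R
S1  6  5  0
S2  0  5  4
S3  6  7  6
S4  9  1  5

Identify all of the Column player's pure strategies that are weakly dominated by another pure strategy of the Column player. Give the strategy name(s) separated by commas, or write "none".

L is not dominated — it holds its own against M at S1 (6>5); R at S1 (6>0).
M is not dominated — it holds its own against L at S2 (5>0); R at S1 (5>0).
R is not dominated — it holds its own against L at S2 (4>0); M at S4 (5>1).

none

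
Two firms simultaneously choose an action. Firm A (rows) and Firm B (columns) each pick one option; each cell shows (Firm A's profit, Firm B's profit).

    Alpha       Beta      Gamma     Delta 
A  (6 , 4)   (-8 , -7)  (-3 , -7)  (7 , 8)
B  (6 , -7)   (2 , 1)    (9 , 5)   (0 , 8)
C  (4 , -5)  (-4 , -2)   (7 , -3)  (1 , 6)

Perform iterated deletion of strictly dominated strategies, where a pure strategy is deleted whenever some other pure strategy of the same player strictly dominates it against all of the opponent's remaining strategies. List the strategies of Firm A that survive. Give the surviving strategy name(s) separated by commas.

A

Firm B's strategy Alpha is strictly dominated by Delta (A: 8>4, B: 8>-7, C: 6>-5) and is removed.
Firm B's strategy Beta is strictly dominated by Delta (A: 8>-7, B: 8>1, C: 6>-2) and is removed.
Firm B's strategy Gamma is strictly dominated by Delta (A: 8>-7, B: 8>5, C: 6>-3) and is removed.
For Firm A, A strictly dominates B on the remaining columns (Delta: 7>0); eliminate B.
Firm A's strategy C is strictly dominated by A (Delta: 7>1) and is removed.
Among the remaining strategies, none is strictly dominated by another pure strategy of the same player, so the elimination stops.
Surviving strategies — Firm A: {A}; Firm B: {Delta}.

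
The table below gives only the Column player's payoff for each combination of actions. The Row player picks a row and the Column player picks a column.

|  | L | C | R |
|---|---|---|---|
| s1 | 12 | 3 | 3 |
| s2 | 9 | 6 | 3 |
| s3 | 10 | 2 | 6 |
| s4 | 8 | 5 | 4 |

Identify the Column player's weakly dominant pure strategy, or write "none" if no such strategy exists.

L vs C: s1: 12>3, s2: 9>6, s3: 10>2, s4: 8>5.
L vs R: s1: 12>3, s2: 9>3, s3: 10>6, s4: 8>4.
L is at least as good as every other strategy against every opponent action, so it is weakly dominant.

L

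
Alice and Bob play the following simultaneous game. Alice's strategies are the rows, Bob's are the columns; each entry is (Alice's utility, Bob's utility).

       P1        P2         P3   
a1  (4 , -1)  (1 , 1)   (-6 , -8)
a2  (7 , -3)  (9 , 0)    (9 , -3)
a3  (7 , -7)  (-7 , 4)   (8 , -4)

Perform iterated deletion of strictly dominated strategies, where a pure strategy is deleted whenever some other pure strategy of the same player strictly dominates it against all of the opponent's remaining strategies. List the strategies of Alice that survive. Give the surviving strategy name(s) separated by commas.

a2

Alice's strategy a1 is strictly dominated by a2 (P1: 7>4, P2: 9>1, P3: 9>-6) and is removed.
Bob's strategy P1 is strictly dominated by P2 (a2: 0>-3, a3: 4>-7) and is removed.
For Alice, a2 strictly dominates a3 on the remaining columns (P2: 9>-7, P3: 9>8); eliminate a3.
Column P3 is eliminated: P2 beats it against every remaining row (a2: 0>-3).
Among the remaining strategies, none is strictly dominated by another pure strategy of the same player, so the elimination stops.
Surviving strategies — Alice: {a2}; Bob: {P2}.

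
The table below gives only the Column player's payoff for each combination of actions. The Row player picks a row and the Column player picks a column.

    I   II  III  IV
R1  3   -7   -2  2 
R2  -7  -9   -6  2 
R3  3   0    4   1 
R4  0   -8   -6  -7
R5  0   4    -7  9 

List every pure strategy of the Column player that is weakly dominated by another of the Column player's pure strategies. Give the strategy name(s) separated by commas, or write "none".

II

I is not dominated — it holds its own against II at R1 (3>-7); III at R1 (3>-2); IV at R1 (3>2).
II: dominated, since IV does at least as well everywhere (R1: 2>-7, R2: 2>-9, R3: 1>0, R4: -7>-8, R5: 9>4).
Nothing dominates III: I at R2 (-6>-7); II at R1 (-2>-7); IV at R3 (4>1).
IV: no other strategy beats it everywhere (I at R2 (2>-7); II at R1 (2>-7); III at R1 (2>-2)).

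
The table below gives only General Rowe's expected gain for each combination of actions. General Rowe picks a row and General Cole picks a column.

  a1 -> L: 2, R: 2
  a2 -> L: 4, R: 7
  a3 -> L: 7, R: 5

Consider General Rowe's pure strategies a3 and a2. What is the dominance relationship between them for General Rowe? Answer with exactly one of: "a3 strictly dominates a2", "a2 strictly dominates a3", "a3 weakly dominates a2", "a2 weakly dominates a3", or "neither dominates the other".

neither dominates the other

Compare a3 to a2 across every action of General Cole: L: 7>4, R: 5<7.
a3 does better at L but worse at R; neither strategy dominates the other.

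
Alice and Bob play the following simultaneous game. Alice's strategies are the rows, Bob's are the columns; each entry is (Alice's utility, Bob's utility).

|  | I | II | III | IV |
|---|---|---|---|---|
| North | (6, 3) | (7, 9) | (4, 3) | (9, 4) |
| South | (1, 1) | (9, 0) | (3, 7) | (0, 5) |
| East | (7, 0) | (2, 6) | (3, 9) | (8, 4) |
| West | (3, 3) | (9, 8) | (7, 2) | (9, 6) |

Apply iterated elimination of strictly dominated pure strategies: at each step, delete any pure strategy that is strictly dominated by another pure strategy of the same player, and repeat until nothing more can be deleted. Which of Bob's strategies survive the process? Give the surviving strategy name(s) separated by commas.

II, III, IV

Bob's strategy I is strictly dominated by IV (North: 4>3, South: 5>1, East: 4>0, West: 6>3) and is removed.
Row East is eliminated: North beats it against every remaining column (II: 7>2, III: 4>3, IV: 9>8).
Among the remaining strategies, none is strictly dominated by another pure strategy of the same player, so the elimination stops.
Surviving strategies — Alice: {North, South, West}; Bob: {II, III, IV}.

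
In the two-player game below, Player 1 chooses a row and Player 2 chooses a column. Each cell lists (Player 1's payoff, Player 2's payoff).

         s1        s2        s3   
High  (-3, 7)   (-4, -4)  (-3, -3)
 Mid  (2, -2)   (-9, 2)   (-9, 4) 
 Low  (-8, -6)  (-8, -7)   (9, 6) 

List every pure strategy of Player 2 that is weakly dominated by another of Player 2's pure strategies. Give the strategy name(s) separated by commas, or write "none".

Nothing dominates s1: s2 at High (7>-4); s3 at High (7>-3).
s2: dominated, since s3 does at least as well everywhere (High: -3>-4, Mid: 4>2, Low: 6>-7).
s3: no other strategy beats it everywhere (s1 at Mid (4>-2); s2 at High (-3>-4)).

s2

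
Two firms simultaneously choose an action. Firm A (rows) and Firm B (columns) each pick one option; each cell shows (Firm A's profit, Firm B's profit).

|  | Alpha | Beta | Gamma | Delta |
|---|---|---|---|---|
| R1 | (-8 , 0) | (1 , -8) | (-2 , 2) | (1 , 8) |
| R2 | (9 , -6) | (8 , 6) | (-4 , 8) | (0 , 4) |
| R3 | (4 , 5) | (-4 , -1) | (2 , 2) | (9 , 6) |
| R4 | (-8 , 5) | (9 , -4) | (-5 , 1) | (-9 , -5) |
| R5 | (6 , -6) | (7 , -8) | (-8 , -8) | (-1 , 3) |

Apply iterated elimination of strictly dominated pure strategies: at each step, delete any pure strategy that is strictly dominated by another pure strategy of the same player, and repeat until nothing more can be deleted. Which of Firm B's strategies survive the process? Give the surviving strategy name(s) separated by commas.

Delta

Firm A's strategy R5 is strictly dominated by R2 (Alpha: 9>6, Beta: 8>7, Gamma: -4>-8, Delta: 0>-1) and is removed.
Firm B's strategy Beta is strictly dominated by Gamma (R1: 2>-8, R2: 8>6, R3: 2>-1, R4: 1>-4) and is removed.
Firm A's strategy R1 is strictly dominated by R3 (Alpha: 4>-8, Gamma: 2>-2, Delta: 9>1) and is removed.
Row R4 is eliminated: R2 beats it against every remaining column (Alpha: 9>-8, Gamma: -4>-5, Delta: 0>-9).
For Firm B, Delta strictly dominates Alpha on the remaining rows (R2: 4>-6, R3: 6>5); eliminate Alpha.
Firm A's strategy R2 is strictly dominated by R3 (Gamma: 2>-4, Delta: 9>0) and is removed.
Firm B's strategy Gamma is strictly dominated by Delta (R3: 6>2) and is removed.
Among the remaining strategies, none is strictly dominated by another pure strategy of the same player, so the elimination stops.
Surviving strategies — Firm A: {R3}; Firm B: {Delta}.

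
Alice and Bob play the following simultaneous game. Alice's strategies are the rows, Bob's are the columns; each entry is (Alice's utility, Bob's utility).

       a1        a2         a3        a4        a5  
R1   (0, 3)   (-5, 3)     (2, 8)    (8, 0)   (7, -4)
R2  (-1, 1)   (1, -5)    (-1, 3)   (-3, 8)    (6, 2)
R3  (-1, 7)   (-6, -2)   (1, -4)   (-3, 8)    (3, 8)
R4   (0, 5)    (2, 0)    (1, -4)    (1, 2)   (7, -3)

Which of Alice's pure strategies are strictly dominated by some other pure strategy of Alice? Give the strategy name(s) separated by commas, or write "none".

R2, R3

R1: no other strategy beats it everywhere (R2 at a1 (0>-1); R3 at a1 (0>-1); R4 at a1 (0=0)).
R2 is strictly dominated by R4 (a1: 0>-1, a2: 2>1, a3: 1>-1, a4: 1>-3, a5: 7>6).
R3 is strictly dominated by R1 (a1: 0>-1, a2: -5>-6, a3: 2>1, a4: 8>-3, a5: 7>3).
R4: no other strategy beats it everywhere (R1 at a1 (0=0); R2 at a1 (0>-1); R3 at a1 (0>-1)).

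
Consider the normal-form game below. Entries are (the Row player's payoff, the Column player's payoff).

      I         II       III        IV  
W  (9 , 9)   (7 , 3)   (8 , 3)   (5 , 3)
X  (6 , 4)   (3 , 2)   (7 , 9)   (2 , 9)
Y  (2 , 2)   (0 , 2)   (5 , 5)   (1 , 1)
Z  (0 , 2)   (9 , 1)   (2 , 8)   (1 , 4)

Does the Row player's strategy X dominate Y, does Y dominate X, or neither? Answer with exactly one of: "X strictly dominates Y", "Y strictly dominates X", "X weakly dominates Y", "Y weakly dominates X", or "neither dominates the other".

Compare X to Y across each choice by the Column player: I: 6>2, II: 3>0, III: 7>5, IV: 2>1.
X gives a strictly higher payoff against each choice by the Column player, so X strictly dominates Y.

X strictly dominates Y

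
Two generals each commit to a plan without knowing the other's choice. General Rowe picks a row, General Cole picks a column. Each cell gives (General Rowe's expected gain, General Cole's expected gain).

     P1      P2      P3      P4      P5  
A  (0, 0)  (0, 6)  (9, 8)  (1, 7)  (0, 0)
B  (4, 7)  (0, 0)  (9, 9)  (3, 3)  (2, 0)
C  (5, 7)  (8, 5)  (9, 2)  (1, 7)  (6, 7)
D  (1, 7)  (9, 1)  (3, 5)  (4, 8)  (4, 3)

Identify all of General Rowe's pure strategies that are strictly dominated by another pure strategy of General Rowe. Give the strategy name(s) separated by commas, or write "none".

none

A is not dominated — it holds its own against B at P2 (0=0); C at P3 (9=9); D at P3 (9>3).
Nothing dominates B: A at P1 (4>0); C at P3 (9=9); D at P1 (4>1).
C: no other strategy beats it everywhere (A at P1 (5>0); B at P1 (5>4); D at P1 (5>1)).
D is not dominated — it holds its own against A at P1 (1>0); B at P2 (9>0); C at P2 (9>8).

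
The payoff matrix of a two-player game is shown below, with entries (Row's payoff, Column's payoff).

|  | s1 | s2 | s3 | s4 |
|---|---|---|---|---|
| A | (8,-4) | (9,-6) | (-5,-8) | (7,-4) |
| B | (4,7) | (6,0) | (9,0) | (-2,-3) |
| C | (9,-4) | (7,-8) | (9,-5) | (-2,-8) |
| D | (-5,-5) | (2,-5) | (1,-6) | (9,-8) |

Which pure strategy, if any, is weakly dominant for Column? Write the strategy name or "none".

s1

s1 vs s2: A: -4>-6, B: 7>0, C: -4>-8, D: -5=-5.
s1 vs s3: A: -4>-8, B: 7>0, C: -4>-5, D: -5>-6.
s1 vs s4: A: -4=-4, B: 7>-3, C: -4>-8, D: -5>-8.
s1 is at least as good as every other strategy against every opponent action, so it is weakly dominant.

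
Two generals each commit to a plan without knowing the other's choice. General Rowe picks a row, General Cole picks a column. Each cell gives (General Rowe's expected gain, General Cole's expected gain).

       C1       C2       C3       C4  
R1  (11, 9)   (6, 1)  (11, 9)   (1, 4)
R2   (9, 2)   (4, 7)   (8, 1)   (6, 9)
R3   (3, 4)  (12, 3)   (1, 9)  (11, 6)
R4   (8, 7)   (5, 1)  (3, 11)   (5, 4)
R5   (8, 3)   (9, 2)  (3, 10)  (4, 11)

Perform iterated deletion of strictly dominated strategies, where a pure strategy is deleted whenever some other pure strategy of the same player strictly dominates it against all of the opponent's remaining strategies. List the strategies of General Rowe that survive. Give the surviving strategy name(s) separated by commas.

R1, R2, R3

For General Cole, C4 strictly dominates C2 on the remaining rows (R1: 4>1, R2: 9>7, R3: 6>3, R4: 4>1, R5: 11>2); eliminate C2.
For General Rowe, R2 strictly dominates R4 on the remaining columns (C1: 9>8, C3: 8>3, C4: 6>5); eliminate R4.
General Rowe's strategy R5 is strictly dominated by R2 (C1: 9>8, C3: 8>3, C4: 6>4) and is removed.
Among the remaining strategies, none is strictly dominated by another pure strategy of the same player, so the elimination stops.
Surviving strategies — General Rowe: {R1, R2, R3}; General Cole: {C1, C3, C4}.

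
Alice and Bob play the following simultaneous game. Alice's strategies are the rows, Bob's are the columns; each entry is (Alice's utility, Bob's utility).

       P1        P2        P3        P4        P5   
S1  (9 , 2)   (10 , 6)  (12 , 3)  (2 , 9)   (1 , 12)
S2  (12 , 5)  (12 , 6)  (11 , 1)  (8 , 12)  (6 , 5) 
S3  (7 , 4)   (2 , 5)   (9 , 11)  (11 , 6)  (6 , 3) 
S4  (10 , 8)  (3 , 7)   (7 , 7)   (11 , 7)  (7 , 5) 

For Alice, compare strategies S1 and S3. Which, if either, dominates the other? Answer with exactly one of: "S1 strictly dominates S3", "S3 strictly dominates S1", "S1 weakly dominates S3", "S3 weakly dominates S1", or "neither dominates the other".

neither dominates the other

S1's payoffs vs S3's, by Bob's action — P1: 9>7, P2: 10>2, P3: 12>9, P4: 2<11, P5: 1<6.
S1 does better at P1, P2, P3 but worse at P4, P5; neither strategy dominates the other.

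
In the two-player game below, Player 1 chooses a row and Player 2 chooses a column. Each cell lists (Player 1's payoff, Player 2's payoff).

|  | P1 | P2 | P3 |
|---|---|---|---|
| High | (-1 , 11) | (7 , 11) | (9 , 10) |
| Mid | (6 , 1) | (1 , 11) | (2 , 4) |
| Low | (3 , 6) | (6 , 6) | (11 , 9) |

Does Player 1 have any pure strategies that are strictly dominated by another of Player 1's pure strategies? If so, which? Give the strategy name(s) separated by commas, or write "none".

none

High is not dominated — it holds its own against Mid at P2 (7>1); Low at P2 (7>6).
Mid is not dominated — it holds its own against High at P1 (6>-1); Low at P1 (6>3).
Low is not dominated — it holds its own against High at P1 (3>-1); Mid at P2 (6>1).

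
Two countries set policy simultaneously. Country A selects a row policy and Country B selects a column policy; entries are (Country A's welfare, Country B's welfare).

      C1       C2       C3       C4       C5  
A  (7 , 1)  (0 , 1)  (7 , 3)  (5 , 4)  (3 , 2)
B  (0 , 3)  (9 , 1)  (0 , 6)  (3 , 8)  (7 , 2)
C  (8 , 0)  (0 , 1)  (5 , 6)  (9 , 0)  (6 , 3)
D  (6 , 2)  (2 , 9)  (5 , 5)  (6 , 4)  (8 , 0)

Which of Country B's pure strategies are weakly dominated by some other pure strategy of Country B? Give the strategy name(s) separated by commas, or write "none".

C3 weakly dominates C1 — A: 3>1, B: 6>3, C: 6>0, D: 5>2.
C2: no other strategy beats it everywhere (C1 at C (1>0); C3 at D (9>5); C4 at C (1>0); C5 at D (9>0)).
Nothing dominates C3: C1 at A (3>1); C2 at A (3>1); C4 at C (6>0); C5 at A (3>2).
C4 is not dominated — it holds its own against C1 at A (4>1); C2 at A (4>1); C3 at A (4>3); C5 at A (4>2).
C5: dominated, since C3 does at least as well everywhere (A: 3>2, B: 6>2, C: 6>3, D: 5>0).

C1, C5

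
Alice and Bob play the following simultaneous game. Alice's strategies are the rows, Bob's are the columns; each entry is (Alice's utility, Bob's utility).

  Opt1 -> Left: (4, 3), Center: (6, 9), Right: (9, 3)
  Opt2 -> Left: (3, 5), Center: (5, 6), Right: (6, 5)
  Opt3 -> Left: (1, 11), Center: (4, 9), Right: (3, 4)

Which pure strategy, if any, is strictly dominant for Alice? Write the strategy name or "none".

Opt1

Opt1 vs Opt2: Left: 4>3, Center: 6>5, Right: 9>6.
Opt1 vs Opt3: Left: 4>1, Center: 6>4, Right: 9>3.
Opt1 strictly beats every other strategy against every opponent action, so it is strictly dominant.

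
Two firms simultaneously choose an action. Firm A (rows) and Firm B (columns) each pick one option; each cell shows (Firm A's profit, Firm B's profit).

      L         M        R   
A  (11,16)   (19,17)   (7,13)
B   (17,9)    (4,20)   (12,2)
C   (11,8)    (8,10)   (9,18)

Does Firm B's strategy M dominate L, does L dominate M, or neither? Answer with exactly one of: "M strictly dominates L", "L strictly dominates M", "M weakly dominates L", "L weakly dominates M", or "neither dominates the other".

M's payoffs vs L's, by Firm A's action — A: 17>16, B: 20>9, C: 10>8.
Every comparison favours M, so M strictly dominates L.

M strictly dominates L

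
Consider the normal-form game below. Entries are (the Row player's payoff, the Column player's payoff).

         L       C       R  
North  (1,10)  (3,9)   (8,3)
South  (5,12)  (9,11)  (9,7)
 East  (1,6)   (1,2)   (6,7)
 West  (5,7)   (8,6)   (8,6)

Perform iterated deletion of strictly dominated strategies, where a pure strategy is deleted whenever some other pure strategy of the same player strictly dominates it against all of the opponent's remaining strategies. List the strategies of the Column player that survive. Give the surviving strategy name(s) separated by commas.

L

For the Row player, South strictly dominates North on the remaining columns (L: 5>1, C: 9>3, R: 9>8); eliminate North.
Row East is eliminated: South beats it against every remaining column (L: 5>1, C: 9>1, R: 9>6).
For the Column player, L strictly dominates C on the remaining rows (South: 12>11, West: 7>6); eliminate C.
For the Column player, L strictly dominates R on the remaining rows (South: 12>7, West: 7>6); eliminate R.
Among the remaining strategies, none is strictly dominated by another pure strategy of the same player, so the elimination stops.
Surviving strategies — the Row player: {South, West}; the Column player: {L}.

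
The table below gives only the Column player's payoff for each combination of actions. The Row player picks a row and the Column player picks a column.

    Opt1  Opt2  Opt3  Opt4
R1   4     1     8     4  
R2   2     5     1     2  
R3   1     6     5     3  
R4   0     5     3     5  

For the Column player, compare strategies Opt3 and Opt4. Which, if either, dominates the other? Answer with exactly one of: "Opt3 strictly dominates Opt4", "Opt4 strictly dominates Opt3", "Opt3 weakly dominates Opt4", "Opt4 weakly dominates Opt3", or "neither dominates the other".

Compare Opt3 to Opt4 across every action of the Row player: R1: 8>4, R2: 1<2, R3: 5>3, R4: 3<5.
Opt3 does better at R1, R3 but worse at R2, R4; neither strategy dominates the other.

neither dominates the other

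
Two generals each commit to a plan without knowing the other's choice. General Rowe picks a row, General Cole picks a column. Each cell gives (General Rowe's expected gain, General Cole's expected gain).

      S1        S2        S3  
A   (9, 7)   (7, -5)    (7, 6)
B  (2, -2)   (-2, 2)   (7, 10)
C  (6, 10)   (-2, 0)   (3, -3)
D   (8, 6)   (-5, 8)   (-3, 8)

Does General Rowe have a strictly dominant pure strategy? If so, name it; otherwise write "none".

A fails to dominate B at S3 (7=7).
B fails to dominate A at S1 (2<9).
C fails to dominate A at S1 (6<9).
D fails to dominate A at S1 (8<9).
No single strategy dominates all the others.

none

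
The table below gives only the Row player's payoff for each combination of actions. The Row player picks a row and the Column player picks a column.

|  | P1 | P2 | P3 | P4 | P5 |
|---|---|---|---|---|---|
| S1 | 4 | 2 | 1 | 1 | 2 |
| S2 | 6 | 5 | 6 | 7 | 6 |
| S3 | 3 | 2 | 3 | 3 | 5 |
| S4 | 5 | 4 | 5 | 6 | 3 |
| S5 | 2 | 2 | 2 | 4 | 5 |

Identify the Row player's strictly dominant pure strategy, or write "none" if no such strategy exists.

S2 vs S1: P1: 6>4, P2: 5>2, P3: 6>1, P4: 7>1, P5: 6>2.
S2 vs S3: P1: 6>3, P2: 5>2, P3: 6>3, P4: 7>3, P5: 6>5.
S2 vs S4: P1: 6>5, P2: 5>4, P3: 6>5, P4: 7>6, P5: 6>3.
S2 vs S5: P1: 6>2, P2: 5>2, P3: 6>2, P4: 7>4, P5: 6>5.
S2 strictly beats every other strategy against every opponent action, so it is strictly dominant.

S2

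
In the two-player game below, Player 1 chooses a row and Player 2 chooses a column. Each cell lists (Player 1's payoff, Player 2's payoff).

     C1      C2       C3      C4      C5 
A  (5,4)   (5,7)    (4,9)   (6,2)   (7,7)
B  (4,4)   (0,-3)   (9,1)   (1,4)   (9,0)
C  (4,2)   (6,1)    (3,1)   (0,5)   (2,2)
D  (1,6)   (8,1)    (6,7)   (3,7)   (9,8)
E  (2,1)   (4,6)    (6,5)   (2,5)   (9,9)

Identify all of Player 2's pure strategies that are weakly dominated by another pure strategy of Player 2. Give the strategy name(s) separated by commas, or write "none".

C1 is not dominated — it holds its own against C2 at B (4>-3); C3 at B (4>1); C4 at A (4>2); C5 at B (4>0).
C5 weakly dominates C2 — A: 7=7, B: 0>-3, C: 2>1, D: 8>1, E: 9>6.
Nothing dominates C3: C1 at A (9>4); C2 at A (9>7); C4 at A (9>2); C5 at A (9>7).
C4: no other strategy beats it everywhere (C1 at C (5>2); C2 at B (4>-3); C3 at B (4>1); C5 at B (4>0)).
C5 is not dominated — it holds its own against C1 at A (7>4); C2 at B (0>-3); C3 at C (2>1); C4 at A (7>2).

C2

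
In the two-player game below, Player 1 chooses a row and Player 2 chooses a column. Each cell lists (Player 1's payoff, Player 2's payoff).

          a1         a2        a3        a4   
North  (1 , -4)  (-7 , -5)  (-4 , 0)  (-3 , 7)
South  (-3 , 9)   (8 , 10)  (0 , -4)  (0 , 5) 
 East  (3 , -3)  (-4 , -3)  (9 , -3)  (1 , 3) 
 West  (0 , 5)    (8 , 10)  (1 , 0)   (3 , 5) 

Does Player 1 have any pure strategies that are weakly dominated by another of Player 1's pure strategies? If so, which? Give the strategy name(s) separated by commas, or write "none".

North is weakly dominated by East (a1: 3>1, a2: -4>-7, a3: 9>-4, a4: 1>-3).
West weakly dominates South — a1: 0>-3, a2: 8=8, a3: 1>0, a4: 3>0.
Nothing dominates East: North at a1 (3>1); South at a1 (3>-3); West at a1 (3>0).
West: no other strategy beats it everywhere (North at a2 (8>-7); South at a1 (0>-3); East at a2 (8>-4)).

North, South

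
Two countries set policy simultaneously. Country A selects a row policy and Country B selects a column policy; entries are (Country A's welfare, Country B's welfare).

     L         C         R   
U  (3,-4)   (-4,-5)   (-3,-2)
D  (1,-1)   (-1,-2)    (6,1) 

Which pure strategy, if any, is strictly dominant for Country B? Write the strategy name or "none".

R vs L: U: -2>-4, D: 1>-1.
R vs C: U: -2>-5, D: 1>-2.
R strictly beats every other strategy against every opponent action, so it is strictly dominant.

R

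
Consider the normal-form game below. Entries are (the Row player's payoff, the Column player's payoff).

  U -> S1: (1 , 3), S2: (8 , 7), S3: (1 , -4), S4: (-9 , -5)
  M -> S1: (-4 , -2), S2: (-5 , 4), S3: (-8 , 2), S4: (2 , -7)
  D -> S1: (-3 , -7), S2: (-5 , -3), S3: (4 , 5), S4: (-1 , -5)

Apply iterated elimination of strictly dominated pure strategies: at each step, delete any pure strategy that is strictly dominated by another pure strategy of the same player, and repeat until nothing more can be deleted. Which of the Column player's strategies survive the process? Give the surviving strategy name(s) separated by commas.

S2, S3

Column S1 is eliminated: S2 beats it against every remaining row (U: 7>3, M: 4>-2, D: -3>-7).
Column S4 is eliminated: S2 beats it against every remaining row (U: 7>-5, M: 4>-7, D: -3>-5).
Row M is eliminated: U beats it against every remaining column (S2: 8>-5, S3: 1>-8).
Among the remaining strategies, none is strictly dominated by another pure strategy of the same player, so the elimination stops.
Surviving strategies — the Row player: {U, D}; the Column player: {S2, S3}.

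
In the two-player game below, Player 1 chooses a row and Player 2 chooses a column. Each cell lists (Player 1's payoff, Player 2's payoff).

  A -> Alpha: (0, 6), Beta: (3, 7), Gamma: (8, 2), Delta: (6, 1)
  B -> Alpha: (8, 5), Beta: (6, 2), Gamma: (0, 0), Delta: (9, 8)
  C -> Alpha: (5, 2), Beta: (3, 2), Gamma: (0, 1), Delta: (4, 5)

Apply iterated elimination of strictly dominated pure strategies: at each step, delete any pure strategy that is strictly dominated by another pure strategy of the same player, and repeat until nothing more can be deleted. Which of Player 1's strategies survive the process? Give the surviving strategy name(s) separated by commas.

B

Player 2's strategy Gamma is strictly dominated by Alpha (A: 6>2, B: 5>0, C: 2>1) and is removed.
For Player 1, B strictly dominates A on the remaining columns (Alpha: 8>0, Beta: 6>3, Delta: 9>6); eliminate A.
For Player 1, B strictly dominates C on the remaining columns (Alpha: 8>5, Beta: 6>3, Delta: 9>4); eliminate C.
Player 2's strategy Alpha is strictly dominated by Delta (B: 8>5) and is removed.
For Player 2, Delta strictly dominates Beta on the remaining rows (B: 8>2); eliminate Beta.
Among the remaining strategies, none is strictly dominated by another pure strategy of the same player, so the elimination stops.
Surviving strategies — Player 1: {B}; Player 2: {Delta}.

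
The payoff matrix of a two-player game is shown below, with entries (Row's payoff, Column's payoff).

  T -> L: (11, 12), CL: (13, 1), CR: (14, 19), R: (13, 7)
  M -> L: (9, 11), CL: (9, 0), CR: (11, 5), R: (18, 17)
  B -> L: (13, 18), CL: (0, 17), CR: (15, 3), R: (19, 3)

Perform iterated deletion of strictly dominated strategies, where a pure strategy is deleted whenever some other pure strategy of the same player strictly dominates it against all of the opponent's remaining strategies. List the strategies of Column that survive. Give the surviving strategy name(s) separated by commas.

L

Column CL is eliminated: L beats it against every remaining row (T: 12>1, M: 11>0, B: 18>17).
Row's strategy T is strictly dominated by B (L: 13>11, CR: 15>14, R: 19>13) and is removed.
Row's strategy M is strictly dominated by B (L: 13>9, CR: 15>11, R: 19>18) and is removed.
For Column, L strictly dominates CR on the remaining rows (B: 18>3); eliminate CR.
Column R is eliminated: L beats it against every remaining row (B: 18>3).
Among the remaining strategies, none is strictly dominated by another pure strategy of the same player, so the elimination stops.
Surviving strategies — Row: {B}; Column: {L}.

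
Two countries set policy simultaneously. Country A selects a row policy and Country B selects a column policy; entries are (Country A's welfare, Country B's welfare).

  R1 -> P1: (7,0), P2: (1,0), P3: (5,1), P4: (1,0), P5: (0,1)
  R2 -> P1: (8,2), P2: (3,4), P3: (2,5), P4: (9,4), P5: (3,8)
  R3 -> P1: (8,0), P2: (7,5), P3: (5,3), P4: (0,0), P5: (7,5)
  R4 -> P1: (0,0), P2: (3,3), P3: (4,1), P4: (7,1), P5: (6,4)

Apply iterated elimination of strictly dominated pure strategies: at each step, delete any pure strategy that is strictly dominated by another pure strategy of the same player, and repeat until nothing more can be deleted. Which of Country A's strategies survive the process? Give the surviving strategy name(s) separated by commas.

Country B's strategy P1 is strictly dominated by P3 (R1: 1>0, R2: 5>2, R3: 3>0, R4: 1>0) and is removed.
Column P4 is eliminated: P5 beats it against every remaining row (R1: 1>0, R2: 8>4, R3: 5>0, R4: 4>1).
Row R2 is eliminated: R3 beats it against every remaining column (P2: 7>3, P3: 5>2, P5: 7>3).
Row R4 is eliminated: R3 beats it against every remaining column (P2: 7>3, P3: 5>4, P5: 7>6).
Among the remaining strategies, none is strictly dominated by another pure strategy of the same player, so the elimination stops.
Surviving strategies — Country A: {R1, R3}; Country B: {P2, P3, P5}.

R1, R3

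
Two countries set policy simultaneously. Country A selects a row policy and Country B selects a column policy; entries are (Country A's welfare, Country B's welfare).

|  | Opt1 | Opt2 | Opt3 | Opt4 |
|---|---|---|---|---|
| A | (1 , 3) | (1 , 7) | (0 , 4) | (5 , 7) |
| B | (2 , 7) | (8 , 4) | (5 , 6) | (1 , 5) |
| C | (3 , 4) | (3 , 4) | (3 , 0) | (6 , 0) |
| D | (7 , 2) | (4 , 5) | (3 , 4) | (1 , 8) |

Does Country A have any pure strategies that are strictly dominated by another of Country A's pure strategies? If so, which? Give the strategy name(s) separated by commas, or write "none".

A: dominated, since C does at least as well everywhere (Opt1: 3>1, Opt2: 3>1, Opt3: 3>0, Opt4: 6>5).
B: no other strategy beats it everywhere (A at Opt1 (2>1); C at Opt2 (8>3); D at Opt2 (8>4)).
C: no other strategy beats it everywhere (A at Opt1 (3>1); B at Opt1 (3>2); D at Opt3 (3=3)).
D is not dominated — it holds its own against A at Opt1 (7>1); B at Opt1 (7>2); C at Opt1 (7>3).

A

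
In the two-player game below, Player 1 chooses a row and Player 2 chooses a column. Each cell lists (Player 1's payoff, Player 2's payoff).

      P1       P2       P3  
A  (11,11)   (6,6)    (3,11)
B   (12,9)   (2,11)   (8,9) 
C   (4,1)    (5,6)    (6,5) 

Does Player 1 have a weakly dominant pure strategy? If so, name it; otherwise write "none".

none

A fails to dominate B at P1 (11<12).
B fails to dominate A at P2 (2<6).
C fails to dominate A at P1 (4<11).
No single strategy dominates all the others.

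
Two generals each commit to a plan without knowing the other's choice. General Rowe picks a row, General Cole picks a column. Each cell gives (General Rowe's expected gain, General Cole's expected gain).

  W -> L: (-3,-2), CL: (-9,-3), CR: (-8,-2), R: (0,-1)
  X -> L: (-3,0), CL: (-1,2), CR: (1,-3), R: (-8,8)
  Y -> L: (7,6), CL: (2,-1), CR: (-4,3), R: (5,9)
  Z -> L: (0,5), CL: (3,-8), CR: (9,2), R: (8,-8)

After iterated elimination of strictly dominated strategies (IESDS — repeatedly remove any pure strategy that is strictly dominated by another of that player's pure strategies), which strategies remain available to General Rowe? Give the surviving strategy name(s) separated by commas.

Y, Z

General Rowe's strategy W is strictly dominated by Y (L: 7>-3, CL: 2>-9, CR: -4>-8, R: 5>0) and is removed.
General Rowe's strategy X is strictly dominated by Z (L: 0>-3, CL: 3>-1, CR: 9>1, R: 8>-8) and is removed.
For General Cole, L strictly dominates CL on the remaining rows (Y: 6>-1, Z: 5>-8); eliminate CL.
For General Cole, L strictly dominates CR on the remaining rows (Y: 6>3, Z: 5>2); eliminate CR.
Among the remaining strategies, none is strictly dominated by another pure strategy of the same player, so the elimination stops.
Surviving strategies — General Rowe: {Y, Z}; General Cole: {L, R}.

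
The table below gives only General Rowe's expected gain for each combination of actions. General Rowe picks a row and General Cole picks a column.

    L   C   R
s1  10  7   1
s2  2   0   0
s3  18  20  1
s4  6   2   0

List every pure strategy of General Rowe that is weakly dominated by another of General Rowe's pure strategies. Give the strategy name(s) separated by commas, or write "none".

s1 is weakly dominated by s3 (L: 18>10, C: 20>7, R: 1=1).
s2 is weakly dominated by s1 (L: 10>2, C: 7>0, R: 1>0).
s3: no other strategy beats it everywhere (s1 at L (18>10); s2 at L (18>2); s4 at L (18>6)).
s4: dominated, since s1 does at least as well everywhere (L: 10>6, C: 7>2, R: 1>0).

s1, s2, s4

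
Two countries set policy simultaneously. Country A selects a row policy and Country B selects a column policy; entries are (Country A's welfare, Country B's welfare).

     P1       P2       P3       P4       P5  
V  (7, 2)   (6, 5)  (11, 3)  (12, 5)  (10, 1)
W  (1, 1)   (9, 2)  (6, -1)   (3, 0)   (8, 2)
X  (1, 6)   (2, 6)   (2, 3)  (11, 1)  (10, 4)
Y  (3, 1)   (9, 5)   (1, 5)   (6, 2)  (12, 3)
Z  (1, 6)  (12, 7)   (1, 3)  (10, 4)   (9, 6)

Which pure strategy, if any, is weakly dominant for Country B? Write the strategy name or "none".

P2

P2 vs P1: V: 5>2, W: 2>1, X: 6=6, Y: 5>1, Z: 7>6.
P2 vs P3: V: 5>3, W: 2>-1, X: 6>3, Y: 5=5, Z: 7>3.
P2 vs P4: V: 5=5, W: 2>0, X: 6>1, Y: 5>2, Z: 7>4.
P2 vs P5: V: 5>1, W: 2=2, X: 6>4, Y: 5>3, Z: 7>6.
P2 is at least as good as every other strategy against every opponent action, so it is weakly dominant.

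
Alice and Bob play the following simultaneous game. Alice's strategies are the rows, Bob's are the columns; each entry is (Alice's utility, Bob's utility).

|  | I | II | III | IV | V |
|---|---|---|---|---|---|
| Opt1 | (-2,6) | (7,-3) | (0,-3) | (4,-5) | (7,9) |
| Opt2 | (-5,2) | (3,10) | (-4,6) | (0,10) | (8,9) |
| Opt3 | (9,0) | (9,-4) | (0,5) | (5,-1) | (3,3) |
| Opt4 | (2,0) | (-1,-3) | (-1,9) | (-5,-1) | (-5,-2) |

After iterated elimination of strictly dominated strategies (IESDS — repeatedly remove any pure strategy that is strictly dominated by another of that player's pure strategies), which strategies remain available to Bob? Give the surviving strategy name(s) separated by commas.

Alice's strategy Opt4 is strictly dominated by Opt3 (I: 9>2, II: 9>-1, III: 0>-1, IV: 5>-5, V: 3>-5) and is removed.
For Bob, V strictly dominates I on the remaining rows (Opt1: 9>6, Opt2: 9>2, Opt3: 3>0); eliminate I.
Among the remaining strategies, none is strictly dominated by another pure strategy of the same player, so the elimination stops.
Surviving strategies — Alice: {Opt1, Opt2, Opt3}; Bob: {II, III, IV, V}.

II, III, IV, V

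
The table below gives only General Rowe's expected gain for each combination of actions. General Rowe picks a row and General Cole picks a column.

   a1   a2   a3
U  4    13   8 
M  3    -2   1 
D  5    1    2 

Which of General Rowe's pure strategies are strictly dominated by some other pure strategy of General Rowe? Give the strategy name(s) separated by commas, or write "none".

M

U is not dominated — it holds its own against M at a1 (4>3); D at a2 (13>1).
M: dominated, since U does at least as well everywhere (a1: 4>3, a2: 13>-2, a3: 8>1).
D: no other strategy beats it everywhere (U at a1 (5>4); M at a1 (5>3)).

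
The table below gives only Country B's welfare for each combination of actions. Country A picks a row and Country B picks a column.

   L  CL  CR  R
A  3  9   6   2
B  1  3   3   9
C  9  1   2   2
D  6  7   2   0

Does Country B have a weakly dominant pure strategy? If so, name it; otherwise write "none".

L fails to dominate CL at A (3<9).
CL fails to dominate L at C (1<9).
CR fails to dominate L at C (2<9).
R fails to dominate L at A (2<3).
No single strategy dominates all the others.

none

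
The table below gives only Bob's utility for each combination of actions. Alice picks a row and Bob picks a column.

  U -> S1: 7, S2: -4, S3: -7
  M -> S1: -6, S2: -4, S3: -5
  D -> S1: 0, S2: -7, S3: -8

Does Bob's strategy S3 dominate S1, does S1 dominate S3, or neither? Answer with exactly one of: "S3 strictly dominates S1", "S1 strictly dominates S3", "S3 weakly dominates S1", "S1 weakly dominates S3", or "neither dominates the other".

S3's payoffs vs S1's, by Alice's action — U: -7<7, M: -5>-6, D: -8<0.
S3 does better at M but worse at U, D; neither strategy dominates the other.

neither dominates the other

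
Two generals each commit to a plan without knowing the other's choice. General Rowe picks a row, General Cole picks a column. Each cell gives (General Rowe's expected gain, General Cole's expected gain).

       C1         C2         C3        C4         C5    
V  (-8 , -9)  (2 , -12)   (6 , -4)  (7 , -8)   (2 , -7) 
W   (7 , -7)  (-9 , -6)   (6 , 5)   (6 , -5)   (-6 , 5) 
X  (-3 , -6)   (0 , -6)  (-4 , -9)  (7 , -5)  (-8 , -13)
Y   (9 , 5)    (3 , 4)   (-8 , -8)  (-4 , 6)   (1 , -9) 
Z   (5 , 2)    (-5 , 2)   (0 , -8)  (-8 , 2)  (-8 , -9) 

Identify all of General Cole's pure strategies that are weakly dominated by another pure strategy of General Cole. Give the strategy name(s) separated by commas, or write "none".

C1, C2, C5

C1: dominated, since C4 does at least as well everywhere (V: -8>-9, W: -5>-7, X: -5>-6, Y: 6>5, Z: 2=2).
C4 weakly dominates C2 — V: -8>-12, W: -5>-6, X: -5>-6, Y: 6>4, Z: 2=2.
Nothing dominates C3: C1 at V (-4>-9); C2 at V (-4>-12); C4 at V (-4>-8); C5 at V (-4>-7).
Nothing dominates C4: C1 at V (-8>-9); C2 at V (-8>-12); C3 at X (-5>-9); C5 at X (-5>-13).
C5: dominated, since C3 does at least as well everywhere (V: -4>-7, W: 5=5, X: -9>-13, Y: -8>-9, Z: -8>-9).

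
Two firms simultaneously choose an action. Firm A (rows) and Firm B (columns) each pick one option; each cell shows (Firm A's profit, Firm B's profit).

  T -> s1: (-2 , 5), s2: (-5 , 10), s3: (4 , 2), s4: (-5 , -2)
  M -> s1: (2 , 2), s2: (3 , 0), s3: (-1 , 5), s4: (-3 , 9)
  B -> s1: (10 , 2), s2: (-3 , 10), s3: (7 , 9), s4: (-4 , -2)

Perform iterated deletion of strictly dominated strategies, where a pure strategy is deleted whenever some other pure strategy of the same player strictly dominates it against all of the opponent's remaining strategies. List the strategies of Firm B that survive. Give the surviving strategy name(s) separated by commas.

Row T is eliminated: B beats it against every remaining column (s1: 10>-2, s2: -3>-5, s3: 7>4, s4: -4>-5).
For Firm B, s3 strictly dominates s1 on the remaining rows (M: 5>2, B: 9>2); eliminate s1.
Among the remaining strategies, none is strictly dominated by another pure strategy of the same player, so the elimination stops.
Surviving strategies — Firm A: {M, B}; Firm B: {s2, s3, s4}.

s2, s3, s4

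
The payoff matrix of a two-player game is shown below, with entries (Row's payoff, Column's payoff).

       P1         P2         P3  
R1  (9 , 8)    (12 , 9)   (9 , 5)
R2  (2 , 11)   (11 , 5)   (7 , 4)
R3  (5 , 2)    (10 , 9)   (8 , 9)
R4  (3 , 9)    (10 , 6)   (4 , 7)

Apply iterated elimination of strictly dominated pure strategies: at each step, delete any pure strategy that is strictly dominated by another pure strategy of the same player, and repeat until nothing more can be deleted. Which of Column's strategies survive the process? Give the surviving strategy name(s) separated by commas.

P2

For Row, R1 strictly dominates R2 on the remaining columns (P1: 9>2, P2: 12>11, P3: 9>7); eliminate R2.
For Row, R1 strictly dominates R3 on the remaining columns (P1: 9>5, P2: 12>10, P3: 9>8); eliminate R3.
Row's strategy R4 is strictly dominated by R1 (P1: 9>3, P2: 12>10, P3: 9>4) and is removed.
Column P1 is eliminated: P2 beats it against every remaining row (R1: 9>8).
Column's strategy P3 is strictly dominated by P2 (R1: 9>5) and is removed.
Among the remaining strategies, none is strictly dominated by another pure strategy of the same player, so the elimination stops.
Surviving strategies — Row: {R1}; Column: {P2}.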